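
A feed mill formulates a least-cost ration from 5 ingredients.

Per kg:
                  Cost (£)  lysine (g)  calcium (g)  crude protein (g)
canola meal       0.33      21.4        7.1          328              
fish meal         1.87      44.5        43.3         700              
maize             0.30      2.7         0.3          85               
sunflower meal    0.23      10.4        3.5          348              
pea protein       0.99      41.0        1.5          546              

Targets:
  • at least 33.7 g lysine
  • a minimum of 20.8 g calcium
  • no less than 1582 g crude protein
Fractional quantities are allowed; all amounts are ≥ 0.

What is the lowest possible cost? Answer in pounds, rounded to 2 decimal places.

Set it up as a linear program. Let x1 = kg of canola meal, x2 = kg of fish meal, x3 = kg of maize, x4 = kg of sunflower meal, x5 = kg of pea protein.
Minimize 0.33x1 + 1.87x2 + 0.3x3 + 0.23x4 + 0.99x5 s.t.:
  21.4x1 + 44.5x2 + 2.7x3 + 10.4x4 + 41x5 ≥ 33.7   (lysine)
  7.1x1 + 43.3x2 + 0.3x3 + 3.5x4 + 1.5x5 ≥ 20.8   (calcium)
  328x1 + 700x2 + 85x3 + 348x4 + 546x5 ≥ 1582   (crude protein)
  x1, x2, x3, x4, x5 ≥ 0.
The optimal basis is {canola meal, sunflower meal}; fish meal, maize, pea protein drop out. The calcium and crude protein requirements are met with equality.
Solving gives x1 = 1.286, x4 = 3.334.
Objective = 0.33·1.286 + 0.23·3.334 = 1.1912.

£1.19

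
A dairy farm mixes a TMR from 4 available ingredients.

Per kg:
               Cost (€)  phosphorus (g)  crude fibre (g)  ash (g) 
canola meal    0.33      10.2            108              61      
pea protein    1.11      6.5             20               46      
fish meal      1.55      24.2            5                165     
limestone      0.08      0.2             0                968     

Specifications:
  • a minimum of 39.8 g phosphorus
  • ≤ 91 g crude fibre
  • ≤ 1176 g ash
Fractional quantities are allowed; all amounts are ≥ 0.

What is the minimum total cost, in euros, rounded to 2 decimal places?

€2.30

This is a linear program. Let x1 = kg of canola meal, x2 = kg of pea protein, x3 = kg of fish meal, x4 = kg of limestone.
Minimise 0.33x1 + 1.11x2 + 1.55x3 + 0.08x4 subject to:
  10.2x1 + 6.5x2 + 24.2x3 + 0.2x4 ≥ 39.8   (phosphorus)
  108x1 + 20x2 + 5x3 ≤ 91   (crude fibre)
  61x1 + 46x2 + 165x3 + 968x4 ≤ 1176   (ash)
  x1, x2, x3, x4 ≥ 0.
The cheapest feasible vertex uses only canola meal, fish meal; pea protein, limestone are not used. The phosphorus and crude fibre requirements are met with equality.
So canola meal = 0.7817 kg, fish meal = 1.315 kg.
Cost = 0.33·0.7817 + 1.55·1.315 = 2.2962.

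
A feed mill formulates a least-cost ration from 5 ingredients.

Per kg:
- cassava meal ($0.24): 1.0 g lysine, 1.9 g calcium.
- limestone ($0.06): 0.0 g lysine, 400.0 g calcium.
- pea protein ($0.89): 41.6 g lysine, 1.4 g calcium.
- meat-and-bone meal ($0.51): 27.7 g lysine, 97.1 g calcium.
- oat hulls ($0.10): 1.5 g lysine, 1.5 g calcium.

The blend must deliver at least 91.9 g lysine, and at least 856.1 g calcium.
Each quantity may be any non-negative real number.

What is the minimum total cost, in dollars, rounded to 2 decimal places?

$1.77

Treat it as an LP. Let x1 = kg of cassava meal, x2 = kg of limestone, x3 = kg of pea protein, x4 = kg of meat-and-bone meal, x5 = kg of oat hulls.
min 0.24x1 + 0.06x2 + 0.89x3 + 0.51x4 + 0.1x5 subject to:
  1x1 + 41.6x3 + 27.7x4 + 1.5x5 ≥ 91.9   (lysine)
  1.9x1 + 400x2 + 1.4x3 + 97.1x4 + 1.5x5 ≥ 856.1   (calcium)
  x1, x2, x3, x4, x5 ≥ 0.
At the optimum only limestone, meat-and-bone meal are positive (cassava meal, pea protein, oat hulls = 0). Binding constraints: lysine and calcium.
That vertex is x2 = 1.335, x4 = 3.318.
Total cost: 0.06·1.335 + 0.51·3.318 = 1.7723.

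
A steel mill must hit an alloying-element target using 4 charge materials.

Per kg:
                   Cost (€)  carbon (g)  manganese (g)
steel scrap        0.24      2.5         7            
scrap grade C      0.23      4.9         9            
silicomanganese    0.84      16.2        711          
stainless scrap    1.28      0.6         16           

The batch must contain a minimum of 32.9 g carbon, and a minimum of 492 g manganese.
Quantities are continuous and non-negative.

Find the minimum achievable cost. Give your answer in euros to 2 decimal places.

Let x1 = kg of steel scrap, x2 = kg of scrap grade C, x3 = kg of silicomanganese, x4 = kg of stainless scrap.
Minimize 0.24x1 + 0.23x2 + 0.84x3 + 1.28x4 with:
  2.5x1 + 4.9x2 + 16.2x3 + 0.6x4 ≥ 32.9   (carbon)
  7x1 + 9x2 + 711x3 + 16x4 ≥ 492   (manganese)
  x1, x2, x3, x4 ≥ 0.
The cheapest feasible vertex uses only scrap grade C, silicomanganese; steel scrap, stainless scrap are not used. The carbon and manganese requirements are met with equality.
That vertex is x2 = 4.62, x3 = 0.6335.
Hence cost = 0.23·4.62 + 0.84·0.6335 = €1.5947.

€1.59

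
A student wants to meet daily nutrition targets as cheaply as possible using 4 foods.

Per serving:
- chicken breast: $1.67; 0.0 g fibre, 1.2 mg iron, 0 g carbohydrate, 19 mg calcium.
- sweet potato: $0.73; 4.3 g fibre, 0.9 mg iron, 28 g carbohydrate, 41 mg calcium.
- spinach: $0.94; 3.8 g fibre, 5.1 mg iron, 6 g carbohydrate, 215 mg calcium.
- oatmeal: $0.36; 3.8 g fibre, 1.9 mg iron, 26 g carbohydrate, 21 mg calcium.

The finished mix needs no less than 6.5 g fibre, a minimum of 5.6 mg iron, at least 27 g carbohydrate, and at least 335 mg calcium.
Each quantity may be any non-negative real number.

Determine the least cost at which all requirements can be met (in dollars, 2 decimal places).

$1.65

This is a linear program. Let x1 = servings of chicken breast, x2 = servings of sweet potato, x3 = servings of spinach, x4 = servings of oatmeal.
min 1.67x1 + 0.73x2 + 0.94x3 + 0.36x4 with:
  4.3x2 + 3.8x3 + 3.8x4 ≥ 6.5   (fibre)
  1.2x1 + 0.9x2 + 5.1x3 + 1.9x4 ≥ 5.6   (iron)
  28x2 + 6x3 + 26x4 ≥ 27   (carbohydrate)
  19x1 + 41x2 + 215x3 + 21x4 ≥ 335   (calcium)
  x1, x2, x3, x4 ≥ 0.
The cheapest feasible vertex uses only spinach, oatmeal; chicken breast, sweet potato are not used. Binding constraints: carbohydrate and calcium.
Optimal quantities: spinach = 1.49 servings, oatmeal = 0.6945 servings.
Hence cost = 0.94·1.49 + 0.36·0.6945 = $1.6506.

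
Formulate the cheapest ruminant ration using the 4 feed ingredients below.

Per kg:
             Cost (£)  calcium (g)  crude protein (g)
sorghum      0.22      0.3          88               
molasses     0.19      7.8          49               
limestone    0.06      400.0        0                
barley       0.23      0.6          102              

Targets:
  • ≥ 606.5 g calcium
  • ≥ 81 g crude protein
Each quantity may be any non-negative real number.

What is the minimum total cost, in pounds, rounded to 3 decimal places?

Let x1 = kg of sorghum, x2 = kg of molasses, x3 = kg of limestone, x4 = kg of barley.
min 0.22x1 + 0.19x2 + 0.06x3 + 0.23x4 subject to:
  0.3x1 + 7.8x2 + 400x3 + 0.6x4 ≥ 606.5   (calcium)
  88x1 + 49x2 + 102x4 ≥ 81   (crude protein)
  x1, x2, x3, x4 ≥ 0.
The cheapest feasible vertex uses only limestone, barley; sorghum, molasses are not used. Binding constraints: calcium and crude protein.
Optimal quantities: limestone = 1.515 kg, barley = 0.7941 kg.
Total cost: 0.06·1.515 + 0.23·0.7941 = 0.27354.

£0.274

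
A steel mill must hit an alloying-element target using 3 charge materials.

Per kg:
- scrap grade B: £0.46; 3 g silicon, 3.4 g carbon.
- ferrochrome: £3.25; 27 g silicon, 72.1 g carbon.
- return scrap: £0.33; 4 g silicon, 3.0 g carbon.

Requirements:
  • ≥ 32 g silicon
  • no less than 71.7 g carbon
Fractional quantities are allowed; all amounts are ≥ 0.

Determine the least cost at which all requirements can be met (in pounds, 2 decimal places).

Set it up as a linear program. Let x1 = kg of scrap grade B, x2 = kg of ferrochrome, x3 = kg of return scrap.
Minimise 0.46x1 + 3.25x2 + 0.33x3 subject to:
  3x1 + 27x2 + 4x3 ≥ 32   (silicon)
  3.4x1 + 72.1x2 + 3x3 ≥ 71.7   (carbon)
  x1, x2, x3 ≥ 0.
The cheapest feasible vertex uses only ferrochrome, return scrap; scrap grade B is not used. There the silicon and carbon constraints are tight.
So ferrochrome = 0.92 kg, return scrap = 1.79 kg.
Objective = 3.25·0.92 + 0.33·1.79 = 3.5807.

£3.58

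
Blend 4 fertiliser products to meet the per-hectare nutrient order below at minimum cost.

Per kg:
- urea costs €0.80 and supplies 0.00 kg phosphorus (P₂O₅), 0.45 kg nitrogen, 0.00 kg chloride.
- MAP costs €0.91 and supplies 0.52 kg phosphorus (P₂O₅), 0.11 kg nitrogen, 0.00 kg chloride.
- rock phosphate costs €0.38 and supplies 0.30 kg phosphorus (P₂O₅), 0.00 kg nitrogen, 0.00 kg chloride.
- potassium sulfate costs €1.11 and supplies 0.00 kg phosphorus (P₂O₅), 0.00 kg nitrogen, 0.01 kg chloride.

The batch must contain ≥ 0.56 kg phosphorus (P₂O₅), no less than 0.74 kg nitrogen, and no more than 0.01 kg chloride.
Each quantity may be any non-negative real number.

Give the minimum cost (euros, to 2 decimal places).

Let x1 = kg of urea, x2 = kg of MAP, x3 = kg of rock phosphate, x4 = kg of potassium sulfate.
Minimize 0.8x1 + 0.91x2 + 0.38x3 + 1.11x4 subject to:
  0.52x2 + 0.3x3 ≥ 0.56   (phosphorus (P₂O₅))
  0.45x1 + 0.11x2 ≥ 0.74   (nitrogen)
  0.01x4 ≤ 0.01   (chloride)
  x1, x2, x3, x4 ≥ 0.
The cheapest feasible vertex uses only urea, rock phosphate; MAP, potassium sulfate are not used. The phosphorus (P₂O₅) and nitrogen requirements are met with equality.
That vertex is x1 = 1.644, x3 = 1.867.
Objective = 0.8·1.644 + 0.38·1.867 = 2.0247.

€2.02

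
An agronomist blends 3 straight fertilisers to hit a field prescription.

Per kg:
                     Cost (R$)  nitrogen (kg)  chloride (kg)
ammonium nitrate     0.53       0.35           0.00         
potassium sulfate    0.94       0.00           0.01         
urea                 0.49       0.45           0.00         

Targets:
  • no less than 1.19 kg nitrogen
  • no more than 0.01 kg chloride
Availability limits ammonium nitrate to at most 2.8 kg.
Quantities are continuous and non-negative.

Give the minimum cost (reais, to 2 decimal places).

R$1.30

This is a linear program. Let x1 = kg of ammonium nitrate, x2 = kg of potassium sulfate, x3 = kg of urea.
Minimize 0.53x1 + 0.94x2 + 0.49x3 s.t.:
  0.35x1 + 0.45x3 ≥ 1.19   (nitrogen)
  0.01x2 ≤ 0.01   (chloride)
  x1 ≤ 2.8
  x1, x2, x3 ≥ 0.
The cheapest feasible vertex uses only urea; ammonium nitrate, potassium sulfate are not used. The nitrogen requirement is met with equality.
So urea = 2.644 kg.
Cost = 0.49·2.644 = 1.2956.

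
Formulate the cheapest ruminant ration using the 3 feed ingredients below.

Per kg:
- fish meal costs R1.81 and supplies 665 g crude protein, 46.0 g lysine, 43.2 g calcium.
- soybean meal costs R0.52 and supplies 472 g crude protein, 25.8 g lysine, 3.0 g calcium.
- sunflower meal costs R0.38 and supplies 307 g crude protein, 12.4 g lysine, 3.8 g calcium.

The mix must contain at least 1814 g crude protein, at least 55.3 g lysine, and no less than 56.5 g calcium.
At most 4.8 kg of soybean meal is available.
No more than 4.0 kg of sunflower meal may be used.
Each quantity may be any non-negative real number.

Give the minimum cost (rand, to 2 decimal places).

Let x1 = kg of fish meal, x2 = kg of soybean meal, x3 = kg of sunflower meal.
Minimize 1.81x1 + 0.52x2 + 0.38x3 with:
  665x1 + 472x2 + 307x3 ≥ 1814   (crude protein)
  46x1 + 25.8x2 + 12.4x3 ≥ 55.3   (lysine)
  43.2x1 + 3x2 + 3.8x3 ≥ 56.5   (calcium)
  x2 ≤ 4.8
  x3 ≤ 4
  x1, x2, x3 ≥ 0.
At the optimum only fish meal, sunflower meal are positive (soybean meal = 0). Binding constraints: crude protein and calcium.
That vertex is x1 = 0.9736, x3 = 3.8.
Total cost: 1.81·0.9736 + 0.38·3.8 = 3.2062.

R3.21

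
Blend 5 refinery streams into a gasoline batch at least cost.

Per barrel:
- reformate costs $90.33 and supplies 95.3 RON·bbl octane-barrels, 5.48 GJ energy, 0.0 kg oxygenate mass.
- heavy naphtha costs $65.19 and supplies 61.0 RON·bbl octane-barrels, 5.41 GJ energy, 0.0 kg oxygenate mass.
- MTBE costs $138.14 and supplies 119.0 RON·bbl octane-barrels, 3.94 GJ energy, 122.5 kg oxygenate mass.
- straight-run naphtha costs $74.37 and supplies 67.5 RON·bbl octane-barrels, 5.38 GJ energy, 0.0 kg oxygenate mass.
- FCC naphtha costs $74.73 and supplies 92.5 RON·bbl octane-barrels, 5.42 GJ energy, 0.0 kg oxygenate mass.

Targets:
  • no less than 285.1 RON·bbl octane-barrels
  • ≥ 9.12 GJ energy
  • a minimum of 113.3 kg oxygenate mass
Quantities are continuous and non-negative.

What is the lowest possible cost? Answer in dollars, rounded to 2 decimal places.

$269.18

This is a linear program. Let x1 = barrels of reformate, x2 = barrels of heavy naphtha, x3 = barrels of MTBE, x4 = barrels of straight-run naphtha, x5 = barrels of FCC naphtha.
min 90.33x1 + 65.19x2 + 138.14x3 + 74.37x4 + 74.73x5 subject to:
  95.3x1 + 61x2 + 119x3 + 67.5x4 + 92.5x5 ≥ 285.1   (octane-barrels)
  5.48x1 + 5.41x2 + 3.94x3 + 5.38x4 + 5.42x5 ≥ 9.12   (energy)
  122.5x3 ≥ 113.3   (oxygenate mass)
  x1, x2, x3, x4, x5 ≥ 0.
At the optimum only MTBE, FCC naphtha are positive (reformate, heavy naphtha, straight-run naphtha = 0). Binding constraints: octane-barrels and oxygenate mass.
That vertex is x3 = 0.9249, x5 = 1.8923.
Cost = 138.14·0.9249 + 74.73·1.8923 = 269.1773.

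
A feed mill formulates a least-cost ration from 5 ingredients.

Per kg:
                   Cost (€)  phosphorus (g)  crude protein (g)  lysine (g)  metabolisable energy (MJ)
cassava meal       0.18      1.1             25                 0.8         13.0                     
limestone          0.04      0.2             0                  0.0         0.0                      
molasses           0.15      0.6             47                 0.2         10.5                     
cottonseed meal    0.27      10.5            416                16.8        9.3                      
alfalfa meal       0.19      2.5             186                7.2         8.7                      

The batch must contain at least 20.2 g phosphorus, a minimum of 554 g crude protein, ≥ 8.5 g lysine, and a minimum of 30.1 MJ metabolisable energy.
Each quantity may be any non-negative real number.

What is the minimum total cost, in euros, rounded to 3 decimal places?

€0.673

Let x1 = kg of cassava meal, x2 = kg of limestone, x3 = kg of molasses, x4 = kg of cottonseed meal, x5 = kg of alfalfa meal.
min 0.18x1 + 0.04x2 + 0.15x3 + 0.27x4 + 0.19x5 subject to:
  1.1x1 + 0.2x2 + 0.6x3 + 10.5x4 + 2.5x5 ≥ 20.2   (phosphorus)
  25x1 + 47x3 + 416x4 + 186x5 ≥ 554   (crude protein)
  0.8x1 + 0.2x3 + 16.8x4 + 7.2x5 ≥ 8.5   (lysine)
  13x1 + 10.5x3 + 9.3x4 + 8.7x5 ≥ 30.1   (metabolisable energy)
  x1, x2, x3, x4, x5 ≥ 0.
The minimum-cost mix takes nothing from limestone, molasses, alfalfa meal — only cassava meal, cottonseed meal. There the phosphorus and metabolisable energy constraints are tight.
So cassava meal = 1.015 kg, cottonseed meal = 1.817 kg.
Cost = 0.18·1.015 + 0.27·1.817 = 0.67329.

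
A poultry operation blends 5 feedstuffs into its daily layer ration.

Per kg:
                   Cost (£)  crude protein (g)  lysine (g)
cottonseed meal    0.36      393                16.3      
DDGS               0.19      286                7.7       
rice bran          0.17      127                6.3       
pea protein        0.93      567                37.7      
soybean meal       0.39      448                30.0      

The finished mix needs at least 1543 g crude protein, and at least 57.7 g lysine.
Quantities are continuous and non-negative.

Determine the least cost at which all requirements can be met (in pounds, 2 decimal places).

£1.11

Let x1 = kg of cottonseed meal, x2 = kg of DDGS, x3 = kg of rice bran, x4 = kg of pea protein, x5 = kg of soybean meal.
Minimize 0.36x1 + 0.19x2 + 0.17x3 + 0.93x4 + 0.39x5 s.t.:
  393x1 + 286x2 + 127x3 + 567x4 + 448x5 ≥ 1543   (crude protein)
  16.3x1 + 7.7x2 + 6.3x3 + 37.7x4 + 30x5 ≥ 57.7   (lysine)
  x1, x2, x3, x4, x5 ≥ 0.
The optimal basis is {DDGS, soybean meal}; cottonseed meal, rice bran, pea protein drop out. Binding constraints: crude protein and lysine.
Optimal quantities: DDGS = 3.984 kg, soybean meal = 0.9007 kg.
Total cost: 0.19·3.984 + 0.39·0.9007 = 1.1082.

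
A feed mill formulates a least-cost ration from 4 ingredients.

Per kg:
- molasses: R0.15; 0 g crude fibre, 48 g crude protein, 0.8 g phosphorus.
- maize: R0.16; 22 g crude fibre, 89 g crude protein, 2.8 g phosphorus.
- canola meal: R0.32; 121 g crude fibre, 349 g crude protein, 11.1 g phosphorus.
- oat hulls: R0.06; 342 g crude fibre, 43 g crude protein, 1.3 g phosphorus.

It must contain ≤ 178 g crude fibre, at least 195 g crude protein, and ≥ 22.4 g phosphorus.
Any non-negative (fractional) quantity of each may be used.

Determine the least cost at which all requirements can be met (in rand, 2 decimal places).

Let x1 = kg of molasses, x2 = kg of maize, x3 = kg of canola meal, x4 = kg of oat hulls.
Minimise 0.15x1 + 0.16x2 + 0.32x3 + 0.06x4 s.t.:
  22x2 + 121x3 + 342x4 ≤ 178   (crude fibre)
  48x1 + 89x2 + 349x3 + 43x4 ≥ 195   (crude protein)
  0.8x1 + 2.8x2 + 11.1x3 + 1.3x4 ≥ 22.4   (phosphorus)
  x1, x2, x3, x4 ≥ 0.
The minimum-cost mix takes nothing from molasses, oat hulls — only maize, canola meal. Binding constraints: crude fibre and phosphorus.
Optimal quantities: maize = 7.765 kg, canola meal = 0.0592 kg.
Total cost: 0.16·7.765 + 0.32·0.0592 = 1.2613.

R1.26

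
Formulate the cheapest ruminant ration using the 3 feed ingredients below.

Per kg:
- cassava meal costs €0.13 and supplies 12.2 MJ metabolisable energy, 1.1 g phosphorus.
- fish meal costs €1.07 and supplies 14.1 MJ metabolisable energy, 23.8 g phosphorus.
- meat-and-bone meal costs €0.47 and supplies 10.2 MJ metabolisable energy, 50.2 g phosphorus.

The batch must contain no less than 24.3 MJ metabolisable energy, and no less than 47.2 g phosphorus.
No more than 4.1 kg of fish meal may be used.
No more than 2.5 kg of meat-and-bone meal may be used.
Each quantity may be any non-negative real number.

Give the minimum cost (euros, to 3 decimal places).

Let x1 = kg of cassava meal, x2 = kg of fish meal, x3 = kg of meat-and-bone meal.
min 0.13x1 + 1.07x2 + 0.47x3 with:
  12.2x1 + 14.1x2 + 10.2x3 ≥ 24.3   (metabolisable energy)
  1.1x1 + 23.8x2 + 50.2x3 ≥ 47.2   (phosphorus)
  x2 ≤ 4.1
  x3 ≤ 2.5
  x1, x2, x3 ≥ 0.
The cheapest feasible vertex uses only cassava meal, meat-and-bone meal; fish meal is not used. There the metabolisable energy and phosphorus constraints are tight.
Optimal quantities: cassava meal = 1.228 kg, meat-and-bone meal = 0.9133 kg.
Hence cost = 0.13·1.228 + 0.47·0.9133 = €0.58889.

€0.589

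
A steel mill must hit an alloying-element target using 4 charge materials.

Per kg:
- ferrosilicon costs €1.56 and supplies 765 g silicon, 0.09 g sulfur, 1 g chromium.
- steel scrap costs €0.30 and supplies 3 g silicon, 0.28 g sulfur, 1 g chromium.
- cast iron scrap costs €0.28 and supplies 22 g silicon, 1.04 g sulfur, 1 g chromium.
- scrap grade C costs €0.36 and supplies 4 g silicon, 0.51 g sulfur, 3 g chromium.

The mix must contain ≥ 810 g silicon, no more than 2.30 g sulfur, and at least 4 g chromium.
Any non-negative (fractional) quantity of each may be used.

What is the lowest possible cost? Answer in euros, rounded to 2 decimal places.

Let x1 = kg of ferrosilicon, x2 = kg of steel scrap, x3 = kg of cast iron scrap, x4 = kg of scrap grade C.
min 1.56x1 + 0.3x2 + 0.28x3 + 0.36x4 with:
  765x1 + 3x2 + 22x3 + 4x4 ≥ 810   (silicon)
  0.09x1 + 0.28x2 + 1.04x3 + 0.51x4 ≤ 2.3   (sulfur)
  1x1 + 1x2 + 1x3 + 3x4 ≥ 4   (chromium)
  x1, x2, x3, x4 ≥ 0.
At the optimum only ferrosilicon, scrap grade C are positive (steel scrap, cast iron scrap = 0). There the silicon and chromium constraints are tight.
Solving gives x1 = 1.054, x4 = 0.9821.
Total cost: 1.56·1.054 + 0.36·0.9821 = 1.9978.

€2.00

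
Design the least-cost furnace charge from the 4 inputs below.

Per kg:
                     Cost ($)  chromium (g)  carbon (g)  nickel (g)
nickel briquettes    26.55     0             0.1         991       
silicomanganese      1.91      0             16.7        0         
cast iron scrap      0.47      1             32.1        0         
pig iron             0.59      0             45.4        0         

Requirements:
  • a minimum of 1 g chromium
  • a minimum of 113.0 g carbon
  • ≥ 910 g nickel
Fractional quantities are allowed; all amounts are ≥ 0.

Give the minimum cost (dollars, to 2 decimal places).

$25.90

Let x1 = kg of nickel briquettes, x2 = kg of silicomanganese, x3 = kg of cast iron scrap, x4 = kg of pig iron.
min 26.55x1 + 1.91x2 + 0.47x3 + 0.59x4 with:
  1x3 ≥ 1   (chromium)
  0.1x1 + 16.7x2 + 32.1x3 + 45.4x4 ≥ 113   (carbon)
  991x1 ≥ 910   (nickel)
  x1, x2, x3, x4 ≥ 0.
The minimum-cost mix takes nothing from silicomanganese — only nickel briquettes, cast iron scrap, pig iron. There the chromium, carbon, nickel constraints are tight.
So nickel briquettes = 0.9183 kg, cast iron scrap = 1 kg, pig iron = 1.78 kg.
Cost = 26.55·0.9183 + 0.47·1 + 0.59·1.78 = 25.9011.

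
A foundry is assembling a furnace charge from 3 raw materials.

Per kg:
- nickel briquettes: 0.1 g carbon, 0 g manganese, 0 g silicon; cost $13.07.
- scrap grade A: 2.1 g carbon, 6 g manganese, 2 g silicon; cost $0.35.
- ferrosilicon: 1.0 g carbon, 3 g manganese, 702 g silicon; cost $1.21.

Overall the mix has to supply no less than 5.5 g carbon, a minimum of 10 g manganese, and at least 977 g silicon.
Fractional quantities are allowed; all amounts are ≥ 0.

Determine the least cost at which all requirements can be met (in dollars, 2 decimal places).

$2.36

Let x1 = kg of nickel briquettes, x2 = kg of scrap grade A, x3 = kg of ferrosilicon.
Minimise 13.07x1 + 0.35x2 + 1.21x3 s.t.:
  0.1x1 + 2.1x2 + 1x3 ≥ 5.5   (carbon)
  6x2 + 3x3 ≥ 10   (manganese)
  2x2 + 702x3 ≥ 977   (silicon)
  x1, x2, x3 ≥ 0.
At the optimum only scrap grade A, ferrosilicon are positive (nickel briquettes = 0). Binding constraints: carbon and silicon.
Optimal quantities: scrap grade A = 1.959 kg, ferrosilicon = 1.386 kg.
Objective = 0.35·1.959 + 1.21·1.386 = 2.3627.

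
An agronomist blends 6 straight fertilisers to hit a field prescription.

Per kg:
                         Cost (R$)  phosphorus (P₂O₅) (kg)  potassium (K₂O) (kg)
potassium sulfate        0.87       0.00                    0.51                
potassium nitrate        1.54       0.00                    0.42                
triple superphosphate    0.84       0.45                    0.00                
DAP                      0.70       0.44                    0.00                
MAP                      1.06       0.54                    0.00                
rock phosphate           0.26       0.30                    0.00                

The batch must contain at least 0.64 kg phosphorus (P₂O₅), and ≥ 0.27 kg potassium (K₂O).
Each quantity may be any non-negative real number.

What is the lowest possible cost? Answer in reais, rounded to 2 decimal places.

Let x1 = kg of potassium sulfate, x2 = kg of potassium nitrate, x3 = kg of triple superphosphate, x4 = kg of DAP, x5 = kg of MAP, x6 = kg of rock phosphate.
min 0.87x1 + 1.54x2 + 0.84x3 + 0.7x4 + 1.06x5 + 0.26x6 subject to:
  0.45x3 + 0.44x4 + 0.54x5 + 0.3x6 ≥ 0.64   (phosphorus (P₂O₅))
  0.51x1 + 0.42x2 ≥ 0.27   (potassium (K₂O))
  x1, x2, x3, x4, x5, x6 ≥ 0.
The cheapest feasible vertex uses only potassium sulfate, rock phosphate; potassium nitrate, triple superphosphate, DAP, MAP are not used. The phosphorus (P₂O₅) and potassium (K₂O) requirements are met with equality.
Solving gives x1 = 0.5294, x6 = 2.133.
Objective = 0.87·0.5294 + 0.26·2.133 = 1.0152.

R$1.02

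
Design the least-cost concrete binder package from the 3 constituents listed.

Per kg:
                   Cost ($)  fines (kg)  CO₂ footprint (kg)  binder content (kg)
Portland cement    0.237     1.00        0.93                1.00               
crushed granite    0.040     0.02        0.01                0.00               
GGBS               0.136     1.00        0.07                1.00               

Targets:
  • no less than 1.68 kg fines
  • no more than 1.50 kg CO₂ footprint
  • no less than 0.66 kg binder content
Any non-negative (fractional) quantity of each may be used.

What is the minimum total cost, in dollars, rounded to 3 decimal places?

$0.228

Let x1 = kg of Portland cement, x2 = kg of crushed granite, x3 = kg of GGBS.
min 0.237x1 + 0.04x2 + 0.136x3 subject to:
  1x1 + 0.02x2 + 1x3 ≥ 1.68   (fines)
  0.93x1 + 0.01x2 + 0.07x3 ≤ 1.5   (CO₂ footprint)
  1x1 + 1x3 ≥ 0.66   (binder content)
  x1, x2, x3 ≥ 0.
The optimal basis is {GGBS}; Portland cement, crushed granite drop out. The fines requirement is met with equality.
So GGBS = 1.68 kg.
Cost = 0.136·1.68 = 0.22848.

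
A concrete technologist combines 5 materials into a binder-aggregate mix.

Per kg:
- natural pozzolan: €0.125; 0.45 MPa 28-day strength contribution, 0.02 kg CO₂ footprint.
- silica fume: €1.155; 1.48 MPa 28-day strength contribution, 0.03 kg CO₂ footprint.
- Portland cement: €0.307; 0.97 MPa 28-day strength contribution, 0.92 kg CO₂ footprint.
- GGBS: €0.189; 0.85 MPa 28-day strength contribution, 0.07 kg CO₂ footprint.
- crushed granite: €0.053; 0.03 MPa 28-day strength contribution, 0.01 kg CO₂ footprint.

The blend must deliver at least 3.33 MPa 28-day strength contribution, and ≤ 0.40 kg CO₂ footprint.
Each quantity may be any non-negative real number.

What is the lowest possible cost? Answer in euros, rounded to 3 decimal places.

This is a linear program. Let x1 = kg of natural pozzolan, x2 = kg of silica fume, x3 = kg of Portland cement, x4 = kg of GGBS, x5 = kg of crushed granite.
Minimise 0.125x1 + 1.155x2 + 0.307x3 + 0.189x4 + 0.053x5 with:
  0.45x1 + 1.48x2 + 0.97x3 + 0.85x4 + 0.03x5 ≥ 3.33   (28-day strength contribution)
  0.02x1 + 0.03x2 + 0.92x3 + 0.07x4 + 0.01x5 ≤ 0.4   (CO₂ footprint)
  x1, x2, x3, x4, x5 ≥ 0.
The minimum-cost mix takes nothing from natural pozzolan, silica fume, Portland cement, crushed granite — only GGBS. Binding constraint: 28-day strength contribution.
So GGBS = 3.9176 kg.
Hence cost = 0.189·3.9176 = €0.74043.

€0.740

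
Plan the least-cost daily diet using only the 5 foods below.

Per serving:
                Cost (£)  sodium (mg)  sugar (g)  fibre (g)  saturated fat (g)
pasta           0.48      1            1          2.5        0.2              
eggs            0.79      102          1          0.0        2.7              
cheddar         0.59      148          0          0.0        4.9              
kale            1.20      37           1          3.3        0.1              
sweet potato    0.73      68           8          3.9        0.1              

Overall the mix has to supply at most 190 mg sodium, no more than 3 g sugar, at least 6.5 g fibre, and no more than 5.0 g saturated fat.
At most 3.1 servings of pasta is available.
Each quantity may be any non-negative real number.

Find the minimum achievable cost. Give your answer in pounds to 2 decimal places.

Treat it as an LP. Let x1 = servings of pasta, x2 = servings of eggs, x3 = servings of cheddar, x4 = servings of kale, x5 = servings of sweet potato.
Minimise 0.48x1 + 0.79x2 + 0.59x3 + 1.2x4 + 0.73x5 s.t.:
  1x1 + 102x2 + 148x3 + 37x4 + 68x5 ≤ 190   (sodium)
  1x1 + 1x2 + 1x4 + 8x5 ≤ 3   (sugar)
  2.5x1 + 3.3x4 + 3.9x5 ≥ 6.5   (fibre)
  0.2x1 + 2.7x2 + 4.9x3 + 0.1x4 + 0.1x5 ≤ 5   (saturated fat)
  x1 ≤ 3.1
  x1, x2, x3, x4, x5 ≥ 0.
The cheapest feasible vertex uses only pasta, sweet potato; eggs, cheddar, kale are not used. There the sugar and fibre constraints are tight.
That vertex is x1 = 2.503, x5 = 0.06211.
Objective = 0.48·2.503 + 0.73·0.06211 = 1.2468.

£1.25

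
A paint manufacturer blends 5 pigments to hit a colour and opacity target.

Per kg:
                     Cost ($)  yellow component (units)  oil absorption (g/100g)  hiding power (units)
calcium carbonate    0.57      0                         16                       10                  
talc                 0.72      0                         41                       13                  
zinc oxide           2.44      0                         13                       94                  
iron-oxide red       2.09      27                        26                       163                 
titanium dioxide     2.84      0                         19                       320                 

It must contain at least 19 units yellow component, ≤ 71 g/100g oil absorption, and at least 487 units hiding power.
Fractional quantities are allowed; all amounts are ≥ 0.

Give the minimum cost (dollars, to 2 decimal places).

$4.77

Let x1 = kg of calcium carbonate, x2 = kg of talc, x3 = kg of zinc oxide, x4 = kg of iron-oxide red, x5 = kg of titanium dioxide.
Minimise 0.57x1 + 0.72x2 + 2.44x3 + 2.09x4 + 2.84x5 subject to:
  27x4 ≥ 19   (yellow component)
  16x1 + 41x2 + 13x3 + 26x4 + 19x5 ≤ 71   (oil absorption)
  10x1 + 13x2 + 94x3 + 163x4 + 320x5 ≥ 487   (hiding power)
  x1, x2, x3, x4, x5 ≥ 0.
The optimal basis is {iron-oxide red, titanium dioxide}; calcium carbonate, talc, zinc oxide drop out. Binding constraints: yellow component and hiding power.
So iron-oxide red = 0.7037 kg, titanium dioxide = 1.163 kg.
Total cost: 2.09·0.7037 + 2.84·1.163 = 4.7737.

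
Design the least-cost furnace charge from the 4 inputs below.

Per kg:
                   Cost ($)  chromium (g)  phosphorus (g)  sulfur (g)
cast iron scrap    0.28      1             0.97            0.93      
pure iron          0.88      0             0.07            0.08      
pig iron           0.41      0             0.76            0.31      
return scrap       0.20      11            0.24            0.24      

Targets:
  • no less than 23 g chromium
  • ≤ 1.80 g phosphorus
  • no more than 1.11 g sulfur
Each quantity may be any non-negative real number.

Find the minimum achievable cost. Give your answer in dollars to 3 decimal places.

$0.418

Let x1 = kg of cast iron scrap, x2 = kg of pure iron, x3 = kg of pig iron, x4 = kg of return scrap.
min 0.28x1 + 0.88x2 + 0.41x3 + 0.2x4 s.t.:
  1x1 + 11x4 ≥ 23   (chromium)
  0.97x1 + 0.07x2 + 0.76x3 + 0.24x4 ≤ 1.8   (phosphorus)
  0.93x1 + 0.08x2 + 0.31x3 + 0.24x4 ≤ 1.11   (sulfur)
  x1, x2, x3, x4 ≥ 0.
At the optimum only return scrap is positive (cast iron scrap, pure iron, pig iron = 0). Binding constraint: chromium.
So return scrap = 2.091 kg.
Hence cost = 0.2·2.091 = $0.41820.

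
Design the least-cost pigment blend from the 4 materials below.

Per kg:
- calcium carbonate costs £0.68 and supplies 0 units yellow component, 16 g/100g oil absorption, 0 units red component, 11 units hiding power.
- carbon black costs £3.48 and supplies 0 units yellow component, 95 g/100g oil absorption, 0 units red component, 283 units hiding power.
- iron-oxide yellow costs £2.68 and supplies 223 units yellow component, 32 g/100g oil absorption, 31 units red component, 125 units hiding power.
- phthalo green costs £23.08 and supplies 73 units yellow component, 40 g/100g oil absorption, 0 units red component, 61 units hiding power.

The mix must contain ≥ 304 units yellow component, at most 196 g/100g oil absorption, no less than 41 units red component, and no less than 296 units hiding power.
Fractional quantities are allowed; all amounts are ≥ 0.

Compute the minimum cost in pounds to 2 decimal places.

Let x1 = kg of calcium carbonate, x2 = kg of carbon black, x3 = kg of iron-oxide yellow, x4 = kg of phthalo green.
Minimise 0.68x1 + 3.48x2 + 2.68x3 + 23.08x4 subject to:
  223x3 + 73x4 ≥ 304   (yellow component)
  16x1 + 95x2 + 32x3 + 40x4 ≤ 196   (oil absorption)
  31x3 ≥ 41   (red component)
  11x1 + 283x2 + 125x3 + 61x4 ≥ 296   (hiding power)
  x1, x2, x3, x4 ≥ 0.
The optimal basis is {carbon black, iron-oxide yellow}; calcium carbonate, phthalo green drop out. The yellow component and hiding power requirements are met with equality.
Optimal quantities: carbon black = 0.4438 kg, iron-oxide yellow = 1.363 kg.
Hence cost = 3.48·0.4438 + 2.68·1.363 = £5.1973.

£5.20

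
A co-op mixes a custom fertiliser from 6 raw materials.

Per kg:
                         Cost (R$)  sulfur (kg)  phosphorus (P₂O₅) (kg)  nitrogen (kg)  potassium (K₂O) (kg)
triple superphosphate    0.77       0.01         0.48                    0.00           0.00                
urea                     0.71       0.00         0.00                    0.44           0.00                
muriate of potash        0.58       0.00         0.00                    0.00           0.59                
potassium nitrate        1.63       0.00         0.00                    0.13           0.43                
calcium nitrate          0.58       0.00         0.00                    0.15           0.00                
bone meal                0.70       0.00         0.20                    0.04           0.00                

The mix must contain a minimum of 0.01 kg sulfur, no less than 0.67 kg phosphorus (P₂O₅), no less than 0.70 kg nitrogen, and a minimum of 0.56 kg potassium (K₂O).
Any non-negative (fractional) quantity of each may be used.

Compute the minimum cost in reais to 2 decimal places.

R$2.75

Let x1 = kg of triple superphosphate, x2 = kg of urea, x3 = kg of muriate of potash, x4 = kg of potassium nitrate, x5 = kg of calcium nitrate, x6 = kg of bone meal.
min 0.77x1 + 0.71x2 + 0.58x3 + 1.63x4 + 0.58x5 + 0.7x6 s.t.:
  0.01x1 ≥ 0.01   (sulfur)
  0.48x1 + 0.2x6 ≥ 0.67   (phosphorus (P₂O₅))
  0.44x2 + 0.13x4 + 0.15x5 + 0.04x6 ≥ 0.7   (nitrogen)
  0.59x3 + 0.43x4 ≥ 0.56   (potassium (K₂O))
  x1, x2, x3, x4, x5, x6 ≥ 0.
The cheapest feasible vertex uses only triple superphosphate, urea, muriate of potash; potassium nitrate, calcium nitrate, bone meal are not used. There the phosphorus (P₂O₅), nitrogen, potassium (K₂O) constraints are tight.
Optimal quantities: triple superphosphate = 1.3958 kg, urea = 1.5909 kg, muriate of potash = 0.94915 kg.
Cost = 0.77·1.3958 + 0.71·1.5909 + 0.58·0.94915 = 2.7548.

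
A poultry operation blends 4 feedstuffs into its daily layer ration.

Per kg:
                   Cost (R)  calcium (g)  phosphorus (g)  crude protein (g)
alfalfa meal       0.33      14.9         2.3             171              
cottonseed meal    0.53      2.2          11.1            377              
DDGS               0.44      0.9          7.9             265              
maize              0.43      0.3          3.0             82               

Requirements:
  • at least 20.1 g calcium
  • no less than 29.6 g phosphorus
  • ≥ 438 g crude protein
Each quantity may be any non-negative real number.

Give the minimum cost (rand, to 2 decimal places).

Treat it as an LP. Let x1 = kg of alfalfa meal, x2 = kg of cottonseed meal, x3 = kg of DDGS, x4 = kg of maize.
Minimise 0.33x1 + 0.53x2 + 0.44x3 + 0.43x4 subject to:
  14.9x1 + 2.2x2 + 0.9x3 + 0.3x4 ≥ 20.1   (calcium)
  2.3x1 + 11.1x2 + 7.9x3 + 3x4 ≥ 29.6   (phosphorus)
  171x1 + 377x2 + 265x3 + 82x4 ≥ 438   (crude protein)
  x1, x2, x3, x4 ≥ 0.
At the optimum only alfalfa meal, cottonseed meal are positive (DDGS, maize = 0). There the calcium and phosphorus constraints are tight.
So alfalfa meal = 0.9854 kg, cottonseed meal = 2.462 kg.
Objective = 0.33·0.9854 + 0.53·2.462 = 1.6300.

R1.63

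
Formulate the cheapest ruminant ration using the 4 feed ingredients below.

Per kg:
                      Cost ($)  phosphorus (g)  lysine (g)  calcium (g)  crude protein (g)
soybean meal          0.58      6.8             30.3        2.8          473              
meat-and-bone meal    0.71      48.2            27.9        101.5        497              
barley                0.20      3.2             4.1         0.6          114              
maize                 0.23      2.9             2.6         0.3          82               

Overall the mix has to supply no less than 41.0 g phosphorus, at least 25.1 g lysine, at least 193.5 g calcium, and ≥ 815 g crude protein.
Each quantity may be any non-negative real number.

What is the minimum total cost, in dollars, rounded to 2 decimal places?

$1.35

Treat it as an LP. Let x1 = kg of soybean meal, x2 = kg of meat-and-bone meal, x3 = kg of barley, x4 = kg of maize.
Minimise 0.58x1 + 0.71x2 + 0.2x3 + 0.23x4 s.t.:
  6.8x1 + 48.2x2 + 3.2x3 + 2.9x4 ≥ 41   (phosphorus)
  30.3x1 + 27.9x2 + 4.1x3 + 2.6x4 ≥ 25.1   (lysine)
  2.8x1 + 101.5x2 + 0.6x3 + 0.3x4 ≥ 193.5   (calcium)
  473x1 + 497x2 + 114x3 + 82x4 ≥ 815   (crude protein)
  x1, x2, x3, x4 ≥ 0.
The cheapest feasible vertex uses only meat-and-bone meal; soybean meal, barley, maize are not used. Binding constraint: calcium.
That vertex is x2 = 1.906.
Total cost: 0.71·1.906 = 1.3533.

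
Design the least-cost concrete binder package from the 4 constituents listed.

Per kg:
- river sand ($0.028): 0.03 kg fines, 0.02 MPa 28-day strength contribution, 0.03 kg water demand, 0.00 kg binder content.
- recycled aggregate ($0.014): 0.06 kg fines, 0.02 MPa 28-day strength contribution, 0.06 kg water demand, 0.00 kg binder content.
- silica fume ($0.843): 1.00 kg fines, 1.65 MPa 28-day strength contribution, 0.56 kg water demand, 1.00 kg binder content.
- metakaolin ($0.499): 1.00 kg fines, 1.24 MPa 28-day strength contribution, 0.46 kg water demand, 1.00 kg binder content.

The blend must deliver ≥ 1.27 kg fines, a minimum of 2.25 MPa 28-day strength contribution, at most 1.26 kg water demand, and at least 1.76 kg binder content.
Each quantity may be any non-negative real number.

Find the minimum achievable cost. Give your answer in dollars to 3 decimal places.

This is a linear program. Let x1 = kg of river sand, x2 = kg of recycled aggregate, x3 = kg of silica fume, x4 = kg of metakaolin.
Minimise 0.028x1 + 0.014x2 + 0.843x3 + 0.499x4 s.t.:
  0.03x1 + 0.06x2 + 1x3 + 1x4 ≥ 1.27   (fines)
  0.02x1 + 0.02x2 + 1.65x3 + 1.24x4 ≥ 2.25   (28-day strength contribution)
  0.03x1 + 0.06x2 + 0.56x3 + 0.46x4 ≤ 1.26   (water demand)
  1x3 + 1x4 ≥ 1.76   (binder content)
  x1, x2, x3, x4 ≥ 0.
The optimal basis is {metakaolin}; river sand, recycled aggregate, silica fume drop out. The 28-day strength contribution requirement is met with equality.
That vertex is x4 = 1.8145.
Objective = 0.499·1.8145 = 0.90544.

$0.905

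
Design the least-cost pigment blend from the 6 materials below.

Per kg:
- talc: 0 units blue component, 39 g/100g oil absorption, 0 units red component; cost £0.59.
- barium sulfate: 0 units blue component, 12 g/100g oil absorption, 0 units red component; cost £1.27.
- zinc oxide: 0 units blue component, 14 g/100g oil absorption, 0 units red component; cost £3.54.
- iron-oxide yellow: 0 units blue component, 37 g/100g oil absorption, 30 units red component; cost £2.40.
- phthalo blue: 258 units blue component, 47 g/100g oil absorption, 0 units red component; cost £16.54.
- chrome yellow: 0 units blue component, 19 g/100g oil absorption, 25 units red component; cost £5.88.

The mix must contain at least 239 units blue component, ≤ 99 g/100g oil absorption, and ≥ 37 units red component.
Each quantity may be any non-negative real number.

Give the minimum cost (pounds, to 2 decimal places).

£18.28

Set it up as a linear program. Let x1 = kg of talc, x2 = kg of barium sulfate, x3 = kg of zinc oxide, x4 = kg of iron-oxide yellow, x5 = kg of phthalo blue, x6 = kg of chrome yellow.
min 0.59x1 + 1.27x2 + 3.54x3 + 2.4x4 + 16.54x5 + 5.88x6 subject to:
  258x5 ≥ 239   (blue component)
  39x1 + 12x2 + 14x3 + 37x4 + 47x5 + 19x6 ≤ 99   (oil absorption)
  30x4 + 25x6 ≥ 37   (red component)
  x1, x2, x3, x4, x5, x6 ≥ 0.
The optimal basis is {iron-oxide yellow, phthalo blue}; talc, barium sulfate, zinc oxide, chrome yellow drop out. Binding constraints: blue component and red component.
So iron-oxide yellow = 1.233 kg, phthalo blue = 0.9264 kg.
Total cost: 2.4·1.233 + 16.54·0.9264 = 18.2819.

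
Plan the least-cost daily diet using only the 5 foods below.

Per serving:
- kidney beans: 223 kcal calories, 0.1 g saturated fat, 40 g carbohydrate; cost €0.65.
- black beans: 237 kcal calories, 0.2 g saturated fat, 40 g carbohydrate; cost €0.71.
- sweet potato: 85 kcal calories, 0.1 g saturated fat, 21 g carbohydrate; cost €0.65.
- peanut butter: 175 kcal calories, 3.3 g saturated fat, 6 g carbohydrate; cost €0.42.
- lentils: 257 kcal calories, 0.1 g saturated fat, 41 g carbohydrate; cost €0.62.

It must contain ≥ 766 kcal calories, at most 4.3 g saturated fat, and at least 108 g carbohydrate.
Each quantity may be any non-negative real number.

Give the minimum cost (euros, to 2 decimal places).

€1.85

This is a linear program. Let x1 = servings of kidney beans, x2 = servings of black beans, x3 = servings of sweet potato, x4 = servings of peanut butter, x5 = servings of lentils.
min 0.65x1 + 0.71x2 + 0.65x3 + 0.42x4 + 0.62x5 subject to:
  223x1 + 237x2 + 85x3 + 175x4 + 257x5 ≥ 766   (calories)
  0.1x1 + 0.2x2 + 0.1x3 + 3.3x4 + 0.1x5 ≤ 4.3   (saturated fat)
  40x1 + 40x2 + 21x3 + 6x4 + 41x5 ≥ 108   (carbohydrate)
  x1, x2, x3, x4, x5 ≥ 0.
The optimal basis is {peanut butter, lentils}; kidney beans, black beans, sweet potato drop out. The calories and carbohydrate requirements are met with equality.
So peanut butter = 0.648 servings, lentils = 2.539 servings.
Total cost: 0.42·0.648 + 0.62·2.539 = 1.8463.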